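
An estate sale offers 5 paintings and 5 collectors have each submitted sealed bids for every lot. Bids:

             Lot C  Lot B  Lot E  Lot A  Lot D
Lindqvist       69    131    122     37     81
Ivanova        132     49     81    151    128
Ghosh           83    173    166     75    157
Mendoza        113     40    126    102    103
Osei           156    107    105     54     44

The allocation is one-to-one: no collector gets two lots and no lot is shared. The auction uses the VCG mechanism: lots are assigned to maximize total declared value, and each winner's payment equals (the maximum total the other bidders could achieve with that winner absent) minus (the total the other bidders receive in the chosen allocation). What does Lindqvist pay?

Lindqvist pays $16.

Efficient allocation: Lindqvist→Lot B ($131), Ivanova→Lot A ($151), Ghosh→Lot D ($157), Mendoza→Lot E ($126), Osei→Lot C ($156); total welfare W = $721.
Lindqvist receives Lot B at value $131, so the others get W − 131 = $590.
Without Lindqvist: best allocation of the remaining 4 bidders over all 5 lots is Ivanova→Lot A ($151), Ghosh→Lot B ($173), Mendoza→Lot E ($126), Osei→Lot C ($156), total $606.
VCG payment = (others' best without Lindqvist) − (others' welfare with Lindqvist) = 606 − 590 = $16.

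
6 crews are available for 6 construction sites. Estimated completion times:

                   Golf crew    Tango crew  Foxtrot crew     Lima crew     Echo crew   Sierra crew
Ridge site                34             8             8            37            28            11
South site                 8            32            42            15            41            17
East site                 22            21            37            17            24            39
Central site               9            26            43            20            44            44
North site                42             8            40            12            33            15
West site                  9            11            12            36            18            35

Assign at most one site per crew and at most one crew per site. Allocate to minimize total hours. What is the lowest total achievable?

Min total: 77 hours

This is the linear assignment problem.
Optimal: Golf crew→Central site (9 hours), Tango crew→North site (8 hours), Foxtrot crew→Ridge site (8 hours), Lima crew→East site (17 hours), Echo crew→West site (18 hours), Sierra crew→South site (17 hours) — total 9+8+8+17+18+17 = 77 hours.
Row-greedy (each crew in turn takes its cheapest remaining site) gives 108 hours, worse by 31.
Next-best assignment: Golf crew→Central site, Tango crew→North site, Foxtrot crew→West site, Lima crew→South site, Echo crew→East site, Sierra crew→Ridge site = 79 hours.
Every other assignment is strictly worse.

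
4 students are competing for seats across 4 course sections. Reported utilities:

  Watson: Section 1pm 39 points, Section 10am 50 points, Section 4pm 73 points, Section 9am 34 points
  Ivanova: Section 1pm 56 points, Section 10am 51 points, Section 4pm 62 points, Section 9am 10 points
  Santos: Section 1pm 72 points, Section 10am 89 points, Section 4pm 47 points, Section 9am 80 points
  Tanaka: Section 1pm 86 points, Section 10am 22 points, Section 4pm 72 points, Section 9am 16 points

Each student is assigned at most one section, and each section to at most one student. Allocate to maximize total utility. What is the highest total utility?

Maximum total: 290 points

Treat this as an assignment problem: match each student to one section.
Optimal: Watson→Section 4pm (73 points), Ivanova→Section 10am (51 points), Santos→Section 9am (80 points), Tanaka→Section 1pm (86 points) — total 73+51+80+86 = 290 points.
Row-greedy (each student in turn takes its best remaining section) gives 234 points, worse by 56.
Next-best assignment: Watson→Section 10am, Ivanova→Section 4pm, Santos→Section 9am, Tanaka→Section 1pm = 278 points.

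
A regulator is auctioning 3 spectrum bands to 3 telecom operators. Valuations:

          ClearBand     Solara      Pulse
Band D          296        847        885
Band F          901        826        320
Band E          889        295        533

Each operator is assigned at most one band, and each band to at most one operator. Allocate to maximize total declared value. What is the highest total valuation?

Max total: $2600M

This is a one-to-one assignment (maximum-weight bipartite matching).
Optimal: ClearBand→Band E ($889M), Solara→Band F ($826M), Pulse→Band D ($885M) — total 889+826+885 = $2600M.
Max-entry greedy (repeatedly take the single best remaining cell) gives $2081M, worse by 519.
Checked against all permutations: $2600M is optimal.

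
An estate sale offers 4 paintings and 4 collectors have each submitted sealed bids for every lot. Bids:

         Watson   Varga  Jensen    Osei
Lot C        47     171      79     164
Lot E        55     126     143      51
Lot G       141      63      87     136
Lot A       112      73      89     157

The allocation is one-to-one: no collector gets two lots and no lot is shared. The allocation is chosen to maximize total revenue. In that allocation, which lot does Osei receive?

Optimal: Watson→Lot G ($141), Varga→Lot C ($171), Jensen→Lot E ($143), Osei→Lot A ($157) — total 141+171+143+157 = $612.
Every other assignment is strictly worse.
Osei's own top lot is Lot C ($164), but forcing Osei→Lot C and reassigning the rest optimally gives only $521 — worse by 91.

Osei receives Lot A.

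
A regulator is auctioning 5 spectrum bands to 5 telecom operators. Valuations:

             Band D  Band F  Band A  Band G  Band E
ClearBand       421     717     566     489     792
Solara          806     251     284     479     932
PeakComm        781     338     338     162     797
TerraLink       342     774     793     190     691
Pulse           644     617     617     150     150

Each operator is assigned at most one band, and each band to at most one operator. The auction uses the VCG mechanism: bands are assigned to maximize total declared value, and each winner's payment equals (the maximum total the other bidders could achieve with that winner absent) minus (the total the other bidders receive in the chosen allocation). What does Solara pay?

Efficient allocation: ClearBand→Band G ($489M), Solara→Band E ($932M), PeakComm→Band D ($781M), TerraLink→Band A ($793M), Pulse→Band F ($617M); total welfare W = $3612M.
Solara receives Band E at value $932M, so the others get W − 932 = $2680M.
Without Solara: best allocation of the remaining 4 bidders over all 5 bands is ClearBand→Band E ($792M), PeakComm→Band D ($781M), TerraLink→Band A ($793M), Pulse→Band F ($617M), total $2983M.
VCG payment = (others' best without Solara) − (others' welfare with Solara) = 2983 − 2680 = $303M.

Solara pays $303M.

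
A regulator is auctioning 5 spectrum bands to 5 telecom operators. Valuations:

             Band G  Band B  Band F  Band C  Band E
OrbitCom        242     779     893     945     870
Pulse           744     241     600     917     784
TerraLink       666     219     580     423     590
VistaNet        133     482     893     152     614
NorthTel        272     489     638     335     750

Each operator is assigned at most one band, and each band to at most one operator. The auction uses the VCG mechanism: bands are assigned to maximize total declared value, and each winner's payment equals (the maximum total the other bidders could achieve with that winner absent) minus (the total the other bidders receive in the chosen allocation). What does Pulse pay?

Pulse pays $166M.

Efficient allocation: OrbitCom→Band B ($779M), Pulse→Band C ($917M), TerraLink→Band G ($666M), VistaNet→Band F ($893M), NorthTel→Band E ($750M); total welfare W = $4005M.
Pulse receives Band C at value $917M, so the others get W − 917 = $3088M.
Without Pulse: best allocation of the remaining 4 bidders over all 5 bands is OrbitCom→Band C ($945M), TerraLink→Band G ($666M), VistaNet→Band F ($893M), NorthTel→Band E ($750M), total $3254M.
VCG payment = (others' best without Pulse) − (others' welfare with Pulse) = 3254 − 3088 = $166M.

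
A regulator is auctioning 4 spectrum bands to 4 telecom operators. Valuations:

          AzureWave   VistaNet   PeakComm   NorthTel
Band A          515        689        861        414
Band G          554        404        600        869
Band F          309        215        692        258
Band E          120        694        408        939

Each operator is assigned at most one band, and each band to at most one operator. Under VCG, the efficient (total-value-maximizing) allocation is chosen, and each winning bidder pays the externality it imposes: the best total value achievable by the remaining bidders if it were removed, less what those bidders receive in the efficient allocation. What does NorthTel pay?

NorthTel pays $174M.

Efficient allocation: AzureWave→Band G ($554M), VistaNet→Band A ($689M), PeakComm→Band F ($692M), NorthTel→Band E ($939M); total welfare W = $2874M.
NorthTel receives Band E at value $939M, so the others get W − 939 = $1935M.
Without NorthTel: best allocation of the remaining 3 bidders over all 4 bands is AzureWave→Band G ($554M), VistaNet→Band E ($694M), PeakComm→Band A ($861M), total $2109M.
VCG payment = (others' best without NorthTel) − (others' welfare with NorthTel) = 2109 − 1935 = $174M.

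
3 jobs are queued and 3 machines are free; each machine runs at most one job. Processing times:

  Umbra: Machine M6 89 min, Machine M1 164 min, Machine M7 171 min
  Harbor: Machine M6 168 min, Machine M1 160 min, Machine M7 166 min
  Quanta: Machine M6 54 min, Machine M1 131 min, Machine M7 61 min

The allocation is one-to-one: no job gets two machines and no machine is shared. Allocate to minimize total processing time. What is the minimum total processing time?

Minimum total: 310 min

Optimal: Umbra→Machine M6 (89 min), Harbor→Machine M1 (160 min), Quanta→Machine M7 (61 min) — total 89+160+61 = 310 min.
Column-greedy (each machine in turn goes to its cheapest remaining job) gives 385 min, worse by 75.
Every other assignment is strictly worse.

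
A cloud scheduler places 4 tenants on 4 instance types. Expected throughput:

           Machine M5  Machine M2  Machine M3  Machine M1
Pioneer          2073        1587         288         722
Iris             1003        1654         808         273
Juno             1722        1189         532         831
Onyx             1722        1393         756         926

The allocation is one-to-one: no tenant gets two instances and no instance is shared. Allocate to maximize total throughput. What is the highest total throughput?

Max total: 5314 ops/s

This is a one-to-one assignment (maximum-weight bipartite matching).
Optimal: Pioneer→Machine M5 (2073 ops/s), Iris→Machine M2 (1654 ops/s), Juno→Machine M1 (831 ops/s), Onyx→Machine M3 (756 ops/s) — total 2073+1654+831+756 = 5314 ops/s.
Max-entry greedy (repeatedly take the single best remaining cell) gives 5185 ops/s, worse by 129.
Swapping Iris↔Pioneer (Iris→Machine M5 1003 ops/s, Pioneer→Machine M2 1587 ops/s) loses 1137.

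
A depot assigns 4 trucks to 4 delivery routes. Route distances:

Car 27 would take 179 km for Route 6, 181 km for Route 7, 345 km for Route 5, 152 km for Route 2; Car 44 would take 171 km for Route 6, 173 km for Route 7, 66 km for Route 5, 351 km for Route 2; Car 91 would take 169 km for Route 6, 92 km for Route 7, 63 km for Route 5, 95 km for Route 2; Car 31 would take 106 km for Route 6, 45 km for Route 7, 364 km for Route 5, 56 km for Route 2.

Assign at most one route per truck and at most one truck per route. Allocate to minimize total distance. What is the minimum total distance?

Optimal: Car 27→Route 6 (179 km), Car 44→Route 5 (66 km), Car 91→Route 2 (95 km), Car 31→Route 7 (45 km) — total 179+66+95+45 = 385 km.
Row-greedy (each truck in turn takes its cheapest remaining route) gives 416 km, worse by 31.

Min total: 385 km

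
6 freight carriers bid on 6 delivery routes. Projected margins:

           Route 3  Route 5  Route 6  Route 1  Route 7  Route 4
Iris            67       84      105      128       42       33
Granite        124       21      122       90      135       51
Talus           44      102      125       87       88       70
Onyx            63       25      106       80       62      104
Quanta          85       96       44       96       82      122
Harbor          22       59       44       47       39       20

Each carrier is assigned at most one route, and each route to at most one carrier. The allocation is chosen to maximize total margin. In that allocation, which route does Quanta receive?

This is a one-to-one assignment (maximum-weight bipartite matching).
Optimal: Iris→Route 1 ($128k), Granite→Route 7 ($135k), Talus→Route 6 ($125k), Onyx→Route 4 ($104k), Quanta→Route 3 ($85k), Harbor→Route 5 ($59k) — total 128+135+125+104+85+59 = $636k.
Max-entry greedy (repeatedly take the single best remaining cell) gives $632k, worse by 4.
Swapping Onyx↔Iris (Onyx→Route 1 $80k, Iris→Route 4 $33k) loses 119.
No other one-to-one assignment exceeds $636k.
Quanta's own top route is Route 4 ($122k), but forcing Quanta→Route 4 and reassigning the rest optimally gives only $632k — worse by 4.

Quanta receives Route 3.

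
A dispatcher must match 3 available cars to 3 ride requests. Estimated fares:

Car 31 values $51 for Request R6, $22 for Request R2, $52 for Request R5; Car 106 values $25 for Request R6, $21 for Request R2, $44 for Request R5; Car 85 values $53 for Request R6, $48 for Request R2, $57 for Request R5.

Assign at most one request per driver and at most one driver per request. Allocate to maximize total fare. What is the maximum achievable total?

This is a one-to-one assignment (maximum-weight bipartite matching).
Optimal: Car 31→Request R6 ($51), Car 106→Request R5 ($44), Car 85→Request R2 ($48) — total 51+44+48 = $143.
Row-greedy (each driver in turn takes its best remaining request) gives $125, worse by 18.
Next-best assignment: Car 31→Request R6, Car 106→Request R2, Car 85→Request R5 = $129.
Swapping Car 31↔Car 106 (Car 31→Request R5 $52, Car 106→Request R6 $25) loses 18.
Checked against all permutations: $143 is optimal.

Max total: $143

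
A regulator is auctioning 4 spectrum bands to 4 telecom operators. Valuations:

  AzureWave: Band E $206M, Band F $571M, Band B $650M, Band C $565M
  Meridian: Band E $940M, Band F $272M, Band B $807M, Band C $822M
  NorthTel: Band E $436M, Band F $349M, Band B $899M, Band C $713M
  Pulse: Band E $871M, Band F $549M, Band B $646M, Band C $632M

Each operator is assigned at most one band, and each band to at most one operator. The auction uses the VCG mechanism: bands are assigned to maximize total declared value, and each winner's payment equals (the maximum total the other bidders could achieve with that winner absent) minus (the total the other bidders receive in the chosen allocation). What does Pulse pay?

Efficient allocation: AzureWave→Band F ($571M), Meridian→Band C ($822M), NorthTel→Band B ($899M), Pulse→Band E ($871M); total welfare W = $3163M.
Pulse receives Band E at value $871M, so the others get W − 871 = $2292M.
Without Pulse: best allocation of the remaining 3 bidders over all 4 bands is AzureWave→Band F ($571M), Meridian→Band E ($940M), NorthTel→Band B ($899M), total $2410M.
VCG payment = (others' best without Pulse) − (others' welfare with Pulse) = 2410 − 2292 = $118M.

Pulse pays $118M.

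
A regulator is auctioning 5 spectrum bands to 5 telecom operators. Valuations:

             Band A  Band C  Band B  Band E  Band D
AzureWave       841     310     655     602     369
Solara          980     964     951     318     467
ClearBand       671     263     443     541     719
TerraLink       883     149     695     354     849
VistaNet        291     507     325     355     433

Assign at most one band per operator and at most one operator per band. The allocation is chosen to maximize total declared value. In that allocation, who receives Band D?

TerraLink receives Band D.

Treat this as an assignment problem: match each operator to one band.
Optimal: AzureWave→Band A ($841M), Solara→Band B ($951M), ClearBand→Band E ($541M), TerraLink→Band D ($849M), VistaNet→Band C ($507M) — total 841+951+541+849+507 = $3689M.
Max-entry greedy (repeatedly take the single best remaining cell) gives $3532M, worse by 157.
TerraLink's own top band is Band A ($883M), but forcing TerraLink→Band A and reassigning the rest optimally gives only $3662M — worse by 27.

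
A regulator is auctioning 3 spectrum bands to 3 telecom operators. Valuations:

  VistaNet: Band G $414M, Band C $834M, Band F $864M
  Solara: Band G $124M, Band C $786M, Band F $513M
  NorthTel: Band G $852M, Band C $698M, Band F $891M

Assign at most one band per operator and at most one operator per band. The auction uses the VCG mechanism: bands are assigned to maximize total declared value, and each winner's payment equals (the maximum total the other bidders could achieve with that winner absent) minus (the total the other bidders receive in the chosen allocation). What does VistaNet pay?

Efficient allocation: VistaNet→Band F ($864M), Solara→Band C ($786M), NorthTel→Band G ($852M); total welfare W = $2502M.
VistaNet receives Band F at value $864M, so the others get W − 864 = $1638M.
Without VistaNet: best allocation of the remaining 2 bidders over all 3 bands is Solara→Band C ($786M), NorthTel→Band F ($891M), total $1677M.
VCG payment = (others' best without VistaNet) − (others' welfare with VistaNet) = 1677 − 1638 = $39M.

VistaNet pays $39M.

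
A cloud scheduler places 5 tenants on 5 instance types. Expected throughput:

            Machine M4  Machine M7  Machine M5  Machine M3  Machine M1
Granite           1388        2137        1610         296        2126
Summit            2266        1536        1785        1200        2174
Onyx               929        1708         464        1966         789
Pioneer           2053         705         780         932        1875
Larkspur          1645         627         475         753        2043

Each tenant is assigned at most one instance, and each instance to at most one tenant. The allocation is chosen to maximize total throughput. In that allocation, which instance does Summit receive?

Summit receives Machine M5.

This is the linear assignment problem.
Optimal: Granite→Machine M7 (2137 ops/s), Summit→Machine M5 (1785 ops/s), Onyx→Machine M3 (1966 ops/s), Pioneer→Machine M4 (2053 ops/s), Larkspur→Machine M1 (2043 ops/s) — total 2137+1785+1966+2053+2043 = 9984 ops/s.
Max-entry greedy (repeatedly take the single best remaining cell) gives 9192 ops/s, worse by 792.
Swapping Onyx↔Granite (Onyx→Machine M7 1708 ops/s, Granite→Machine M3 296 ops/s) loses 2099.
Checked against all permutations: 9984 ops/s is optimal.
Summit's own top instance is Machine M4 (2266 ops/s), but forcing Summit→Machine M4 and reassigning the rest optimally gives only 9192 ops/s — worse by 792.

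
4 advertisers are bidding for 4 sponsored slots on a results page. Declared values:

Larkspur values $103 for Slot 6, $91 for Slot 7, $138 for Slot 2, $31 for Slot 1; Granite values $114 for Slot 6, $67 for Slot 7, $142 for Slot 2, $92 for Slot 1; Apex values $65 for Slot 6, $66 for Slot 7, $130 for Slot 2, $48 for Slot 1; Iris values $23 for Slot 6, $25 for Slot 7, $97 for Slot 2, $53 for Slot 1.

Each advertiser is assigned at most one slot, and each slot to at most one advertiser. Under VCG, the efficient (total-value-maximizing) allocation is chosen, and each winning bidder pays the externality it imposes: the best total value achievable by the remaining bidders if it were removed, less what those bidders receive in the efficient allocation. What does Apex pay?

Efficient allocation: Larkspur→Slot 7 ($91), Granite→Slot 6 ($114), Apex→Slot 2 ($130), Iris→Slot 1 ($53); total welfare W = $388.
Apex receives Slot 2 at value $130, so the others get W − 130 = $258.
Without Apex: best allocation of the remaining 3 bidders over all 4 slots is Larkspur→Slot 2 ($138), Granite→Slot 6 ($114), Iris→Slot 1 ($53), total $305.
VCG payment = (others' best without Apex) − (others' welfare with Apex) = 305 − 258 = $47.

Apex pays $47.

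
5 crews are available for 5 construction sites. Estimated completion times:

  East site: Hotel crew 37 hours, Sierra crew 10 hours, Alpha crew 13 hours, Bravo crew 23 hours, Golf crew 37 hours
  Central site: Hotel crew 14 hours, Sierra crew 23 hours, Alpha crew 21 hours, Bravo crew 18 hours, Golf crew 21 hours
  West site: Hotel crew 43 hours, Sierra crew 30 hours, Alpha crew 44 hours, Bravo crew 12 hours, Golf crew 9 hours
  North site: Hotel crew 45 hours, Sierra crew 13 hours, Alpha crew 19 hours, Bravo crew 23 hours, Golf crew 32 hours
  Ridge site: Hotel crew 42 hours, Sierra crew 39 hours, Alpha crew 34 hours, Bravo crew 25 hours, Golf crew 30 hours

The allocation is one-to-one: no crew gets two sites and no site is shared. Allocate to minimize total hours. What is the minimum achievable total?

Min total: 74 hours

Optimal: Hotel crew→Central site (14 hours), Sierra crew→North site (13 hours), Alpha crew→East site (13 hours), Bravo crew→Ridge site (25 hours), Golf crew→West site (9 hours) — total 14+13+13+25+9 = 74 hours.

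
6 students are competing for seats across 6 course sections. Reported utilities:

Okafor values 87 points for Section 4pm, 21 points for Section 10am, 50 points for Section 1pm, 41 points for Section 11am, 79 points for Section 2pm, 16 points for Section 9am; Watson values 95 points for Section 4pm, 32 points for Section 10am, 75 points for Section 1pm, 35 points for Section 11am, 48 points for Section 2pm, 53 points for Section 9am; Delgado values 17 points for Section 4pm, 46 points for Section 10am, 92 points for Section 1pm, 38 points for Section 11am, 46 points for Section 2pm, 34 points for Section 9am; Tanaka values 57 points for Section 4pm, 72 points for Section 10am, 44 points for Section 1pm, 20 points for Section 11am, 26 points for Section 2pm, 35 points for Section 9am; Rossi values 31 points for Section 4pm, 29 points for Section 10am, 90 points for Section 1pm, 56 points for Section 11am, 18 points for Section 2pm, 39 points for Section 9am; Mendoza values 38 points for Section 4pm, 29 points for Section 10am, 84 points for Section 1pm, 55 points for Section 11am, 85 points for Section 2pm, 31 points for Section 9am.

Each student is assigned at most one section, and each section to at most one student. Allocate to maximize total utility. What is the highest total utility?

Max total: 445 points

Optimal: Okafor→Section 4pm (87 points), Watson→Section 9am (53 points), Delgado→Section 1pm (92 points), Tanaka→Section 10am (72 points), Rossi→Section 11am (56 points), Mendoza→Section 2pm (85 points) — total 87+53+92+72+56+85 = 445 points.
Column-greedy (each section in turn goes to its best remaining student) gives 416 points, worse by 29.
Every other assignment is strictly worse.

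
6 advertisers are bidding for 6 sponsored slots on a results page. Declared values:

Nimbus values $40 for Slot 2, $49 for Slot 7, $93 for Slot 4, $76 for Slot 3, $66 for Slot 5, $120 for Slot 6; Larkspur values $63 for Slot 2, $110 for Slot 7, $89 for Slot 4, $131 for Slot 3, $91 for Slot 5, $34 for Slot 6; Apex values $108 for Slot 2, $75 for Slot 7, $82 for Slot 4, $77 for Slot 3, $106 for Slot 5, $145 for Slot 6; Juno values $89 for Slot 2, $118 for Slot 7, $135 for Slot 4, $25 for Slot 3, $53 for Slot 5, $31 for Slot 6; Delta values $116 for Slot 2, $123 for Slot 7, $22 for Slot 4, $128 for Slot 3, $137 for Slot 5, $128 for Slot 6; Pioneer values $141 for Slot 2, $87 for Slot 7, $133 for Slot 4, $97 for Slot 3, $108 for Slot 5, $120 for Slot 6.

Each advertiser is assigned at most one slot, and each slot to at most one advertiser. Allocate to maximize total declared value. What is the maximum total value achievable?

Maximum total: $765

Optimal: Nimbus→Slot 4 ($93), Larkspur→Slot 3 ($131), Apex→Slot 6 ($145), Juno→Slot 7 ($118), Delta→Slot 5 ($137), Pioneer→Slot 2 ($141) — total 93+131+145+118+137+141 = $765.
Column-greedy (each slot in turn goes to its best remaining advertiser) gives $756, worse by 9.
Swapping Delta↔Pioneer (Delta→Slot 2 $116, Pioneer→Slot 5 $108) loses 54.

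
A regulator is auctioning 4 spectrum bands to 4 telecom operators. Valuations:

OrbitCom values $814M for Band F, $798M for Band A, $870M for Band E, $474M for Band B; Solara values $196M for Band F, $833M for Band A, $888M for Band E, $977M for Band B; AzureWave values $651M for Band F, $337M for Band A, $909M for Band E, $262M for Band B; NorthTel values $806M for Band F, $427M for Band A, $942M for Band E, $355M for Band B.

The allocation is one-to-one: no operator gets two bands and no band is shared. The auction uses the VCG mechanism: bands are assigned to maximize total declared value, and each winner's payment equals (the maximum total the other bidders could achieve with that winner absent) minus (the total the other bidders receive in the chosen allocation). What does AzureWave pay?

AzureWave pays $152M.

Efficient allocation: OrbitCom→Band A ($798M), Solara→Band B ($977M), AzureWave→Band E ($909M), NorthTel→Band F ($806M); total welfare W = $3490M.
AzureWave receives Band E at value $909M, so the others get W − 909 = $2581M.
Without AzureWave: best allocation of the remaining 3 bidders over all 4 bands is OrbitCom→Band F ($814M), Solara→Band B ($977M), NorthTel→Band E ($942M), total $2733M.
VCG payment = (others' best without AzureWave) − (others' welfare with AzureWave) = 2733 − 2581 = $152M.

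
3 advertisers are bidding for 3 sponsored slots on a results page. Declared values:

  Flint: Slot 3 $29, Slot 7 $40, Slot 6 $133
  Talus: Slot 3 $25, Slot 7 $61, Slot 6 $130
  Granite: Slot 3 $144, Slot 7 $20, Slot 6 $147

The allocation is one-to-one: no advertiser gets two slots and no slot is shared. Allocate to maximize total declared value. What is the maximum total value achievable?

Optimal: Flint→Slot 6 ($133), Talus→Slot 7 ($61), Granite→Slot 3 ($144) — total 133+61+144 = $338.
Max-entry greedy (repeatedly take the single best remaining cell) gives $237, worse by 101.
No other one-to-one assignment exceeds $338.

Max total: $338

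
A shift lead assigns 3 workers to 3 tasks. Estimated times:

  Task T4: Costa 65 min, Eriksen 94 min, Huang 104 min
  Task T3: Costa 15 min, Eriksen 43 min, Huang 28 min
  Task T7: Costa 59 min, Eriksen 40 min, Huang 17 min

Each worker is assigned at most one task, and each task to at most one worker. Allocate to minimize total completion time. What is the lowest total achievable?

This is the linear assignment problem.
Optimal: Costa→Task T4 (65 min), Eriksen→Task T3 (43 min), Huang→Task T7 (17 min) — total 65+43+17 = 125 min.
Row-greedy (each worker in turn takes its cheapest remaining task) gives 159 min, worse by 34.
Swapping Huang↔Costa (Huang→Task T4 104 min, Costa→Task T7 59 min) adds 81.

Minimum total: 125 min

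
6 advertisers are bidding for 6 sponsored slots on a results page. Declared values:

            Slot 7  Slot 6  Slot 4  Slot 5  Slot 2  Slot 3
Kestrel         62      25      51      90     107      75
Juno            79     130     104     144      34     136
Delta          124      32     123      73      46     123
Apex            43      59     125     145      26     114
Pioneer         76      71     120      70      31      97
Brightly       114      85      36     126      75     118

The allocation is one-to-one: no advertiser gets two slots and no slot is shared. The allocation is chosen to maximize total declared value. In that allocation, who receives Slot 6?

Treat this as an assignment problem: match each advertiser to one slot.
Optimal: Kestrel→Slot 2 ($107), Juno→Slot 6 ($130), Delta→Slot 7 ($124), Apex→Slot 5 ($145), Pioneer→Slot 4 ($120), Brightly→Slot 3 ($118) — total 107+130+124+145+120+118 = $744.
Juno's own top slot is Slot 5 ($144), but forcing Juno→Slot 5 and reassigning the rest optimally gives only $694 — worse by 50.

Juno receives Slot 6.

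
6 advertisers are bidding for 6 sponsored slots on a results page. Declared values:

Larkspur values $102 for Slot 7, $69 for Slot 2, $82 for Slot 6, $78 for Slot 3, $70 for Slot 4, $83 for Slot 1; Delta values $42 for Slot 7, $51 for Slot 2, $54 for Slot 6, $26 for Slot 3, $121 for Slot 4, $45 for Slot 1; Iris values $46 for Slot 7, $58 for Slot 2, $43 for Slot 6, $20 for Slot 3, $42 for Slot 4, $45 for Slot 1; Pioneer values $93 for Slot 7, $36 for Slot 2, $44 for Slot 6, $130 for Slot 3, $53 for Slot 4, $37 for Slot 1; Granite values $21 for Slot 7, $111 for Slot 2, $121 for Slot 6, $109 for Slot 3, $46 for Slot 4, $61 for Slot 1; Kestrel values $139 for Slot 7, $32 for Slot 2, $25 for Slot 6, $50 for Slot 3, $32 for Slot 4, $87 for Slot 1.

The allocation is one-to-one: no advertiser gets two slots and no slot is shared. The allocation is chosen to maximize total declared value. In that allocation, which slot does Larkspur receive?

Optimal: Larkspur→Slot 1 ($83), Delta→Slot 4 ($121), Iris→Slot 2 ($58), Pioneer→Slot 3 ($130), Granite→Slot 6 ($121), Kestrel→Slot 7 ($139) — total 83+121+58+130+121+139 = $652.
Column-greedy (each slot in turn goes to its best remaining advertiser) gives $628, worse by 24.
Swapping Larkspur↔Kestrel (Larkspur→Slot 7 $102, Kestrel→Slot 1 $87) loses 33.
Larkspur's own top slot is Slot 7 ($102), but forcing Larkspur→Slot 7 and reassigning the rest optimally gives only $619 — worse by 33.

Larkspur receives Slot 1.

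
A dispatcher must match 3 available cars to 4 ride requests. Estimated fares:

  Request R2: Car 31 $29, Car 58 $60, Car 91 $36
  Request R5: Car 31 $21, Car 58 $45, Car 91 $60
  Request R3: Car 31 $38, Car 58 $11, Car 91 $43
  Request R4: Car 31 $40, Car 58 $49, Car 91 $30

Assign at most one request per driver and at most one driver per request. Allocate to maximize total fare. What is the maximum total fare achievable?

Optimal: Car 31→Request R4 ($40), Car 58→Request R2 ($60), Car 91→Request R5 ($60) — total 40+60+60 = $160.
Column-greedy (each request in turn goes to its best remaining driver) gives $158, worse by 2.
Next-best assignment: Car 31→Request R3, Car 58→Request R2, Car 91→Request R5 = $158.
Swapping Car 91↔Car 31 (Car 91→Request R4 $30, Car 31→Request R5 $21) loses 49.
Checked against all permutations: $160 is optimal.

Maximum total: $160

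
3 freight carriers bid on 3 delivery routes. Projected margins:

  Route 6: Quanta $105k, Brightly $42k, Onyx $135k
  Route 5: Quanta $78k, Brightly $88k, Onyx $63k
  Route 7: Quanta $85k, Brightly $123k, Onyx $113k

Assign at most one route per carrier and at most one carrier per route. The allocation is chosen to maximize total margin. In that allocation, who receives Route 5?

Optimal: Quanta→Route 5 ($78k), Brightly→Route 7 ($123k), Onyx→Route 6 ($135k) — total 78+123+135 = $336k.
Row-greedy (each carrier in turn takes its best remaining route) gives $291k, worse by 45.
Every other assignment is strictly worse.
Quanta's own top route is Route 6 ($105k), but forcing Quanta→Route 6 and reassigning the rest optimally gives only $306k — worse by 30.

Quanta receives Route 5.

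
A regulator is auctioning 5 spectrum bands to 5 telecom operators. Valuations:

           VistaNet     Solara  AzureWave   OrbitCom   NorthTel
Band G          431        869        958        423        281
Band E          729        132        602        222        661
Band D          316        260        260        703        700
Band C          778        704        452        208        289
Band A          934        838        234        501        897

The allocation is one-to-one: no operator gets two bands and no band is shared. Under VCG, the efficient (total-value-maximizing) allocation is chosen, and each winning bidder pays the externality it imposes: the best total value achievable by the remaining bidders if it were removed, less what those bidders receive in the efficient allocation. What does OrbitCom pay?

OrbitCom pays $8M.

Efficient allocation: VistaNet→Band E ($729M), Solara→Band C ($704M), AzureWave→Band G ($958M), OrbitCom→Band D ($703M), NorthTel→Band A ($897M); total welfare W = $3991M.
OrbitCom receives Band D at value $703M, so the others get W − 703 = $3288M.
Without OrbitCom: best allocation of the remaining 4 bidders over all 5 bands is VistaNet→Band A ($934M), Solara→Band C ($704M), AzureWave→Band G ($958M), NorthTel→Band D ($700M), total $3296M.
VCG payment = (others' best without OrbitCom) − (others' welfare with OrbitCom) = 3296 − 3288 = $8M.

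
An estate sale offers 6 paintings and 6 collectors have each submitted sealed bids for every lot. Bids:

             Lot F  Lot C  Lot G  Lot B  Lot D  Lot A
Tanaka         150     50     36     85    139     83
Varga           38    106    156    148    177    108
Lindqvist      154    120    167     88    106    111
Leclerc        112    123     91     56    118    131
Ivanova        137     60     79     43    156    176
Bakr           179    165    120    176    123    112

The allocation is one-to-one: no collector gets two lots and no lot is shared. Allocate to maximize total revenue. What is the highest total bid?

Maximum total: $969

Optimal: Tanaka→Lot F ($150), Varga→Lot D ($177), Lindqvist→Lot G ($167), Leclerc→Lot C ($123), Ivanova→Lot A ($176), Bakr→Lot B ($176) — total 150+177+167+123+176+176 = $969.
Next-best assignment: Tanaka→Lot D, Varga→Lot B, Lindqvist→Lot G, Leclerc→Lot C, Ivanova→Lot A, Bakr→Lot F = $932.
Swapping Bakr↔Lindqvist (Bakr→Lot G $120, Lindqvist→Lot B $88) loses 135.
Every other assignment is strictly worse.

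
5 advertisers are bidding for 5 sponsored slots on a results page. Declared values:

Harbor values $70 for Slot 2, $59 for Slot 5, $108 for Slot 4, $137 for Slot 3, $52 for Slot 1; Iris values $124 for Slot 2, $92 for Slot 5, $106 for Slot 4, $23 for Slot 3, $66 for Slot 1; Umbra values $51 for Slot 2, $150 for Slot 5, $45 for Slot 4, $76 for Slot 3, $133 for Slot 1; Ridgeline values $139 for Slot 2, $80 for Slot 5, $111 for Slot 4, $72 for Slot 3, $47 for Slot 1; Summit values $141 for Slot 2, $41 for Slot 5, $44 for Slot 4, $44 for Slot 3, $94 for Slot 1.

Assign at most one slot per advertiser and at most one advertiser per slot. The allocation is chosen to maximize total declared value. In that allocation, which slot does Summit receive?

Optimal: Harbor→Slot 3 ($137), Iris→Slot 4 ($106), Umbra→Slot 5 ($150), Ridgeline→Slot 2 ($139), Summit→Slot 1 ($94) — total 137+106+150+139+94 = $626.
Column-greedy (each slot in turn goes to its best remaining advertiser) gives $605, worse by 21.
Next-best assignment: Harbor→Slot 3, Iris→Slot 2, Umbra→Slot 5, Ridgeline→Slot 4, Summit→Slot 1 = $616.
Summit's own top slot is Slot 2 ($141), but forcing Summit→Slot 2 and reassigning the rest optimally gives only $614 — worse by 12.

Summit receives Slot 1.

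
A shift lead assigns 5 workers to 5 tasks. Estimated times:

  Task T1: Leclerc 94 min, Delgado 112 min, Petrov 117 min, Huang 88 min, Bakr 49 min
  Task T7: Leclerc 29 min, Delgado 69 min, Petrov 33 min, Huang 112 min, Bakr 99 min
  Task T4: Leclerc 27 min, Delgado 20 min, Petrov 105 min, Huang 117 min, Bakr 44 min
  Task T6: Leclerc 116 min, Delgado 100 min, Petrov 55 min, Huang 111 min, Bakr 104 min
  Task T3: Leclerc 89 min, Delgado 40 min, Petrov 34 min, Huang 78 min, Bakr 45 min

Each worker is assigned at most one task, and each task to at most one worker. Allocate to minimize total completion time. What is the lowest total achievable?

This is the linear assignment problem.
Optimal: Leclerc→Task T7 (29 min), Delgado→Task T4 (20 min), Petrov→Task T6 (55 min), Huang→Task T3 (78 min), Bakr→Task T1 (49 min) — total 29+20+55+78+49 = 231 min.
Min-entry greedy (repeatedly take the single cheapest remaining cell) gives 243 min, worse by 12.
Checked against all permutations: 231 min is optimal.

Minimum total: 231 min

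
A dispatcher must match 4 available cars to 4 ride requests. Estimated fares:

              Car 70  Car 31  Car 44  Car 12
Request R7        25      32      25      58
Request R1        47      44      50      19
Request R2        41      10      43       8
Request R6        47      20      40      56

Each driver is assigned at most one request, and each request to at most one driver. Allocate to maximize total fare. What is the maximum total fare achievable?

Optimal: Car 70→Request R6 ($47), Car 31→Request R1 ($44), Car 44→Request R2 ($43), Car 12→Request R7 ($58) — total 47+44+43+58 = $192.
Column-greedy (each request in turn goes to its best remaining driver) gives $169, worse by 23.

Maximum total: $192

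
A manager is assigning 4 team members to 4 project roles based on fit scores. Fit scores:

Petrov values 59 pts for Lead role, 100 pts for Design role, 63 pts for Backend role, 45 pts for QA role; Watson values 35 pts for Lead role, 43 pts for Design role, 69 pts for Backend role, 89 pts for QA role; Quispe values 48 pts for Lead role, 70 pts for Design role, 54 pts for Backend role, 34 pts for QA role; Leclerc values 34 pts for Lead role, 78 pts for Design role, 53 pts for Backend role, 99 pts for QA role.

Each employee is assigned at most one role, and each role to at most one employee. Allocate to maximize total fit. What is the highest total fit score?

This is a one-to-one assignment (maximum-weight bipartite matching).
Optimal: Petrov→Design role (100 pts), Watson→Backend role (69 pts), Quispe→Lead role (48 pts), Leclerc→QA role (99 pts) — total 100+69+48+99 = 316 pts.
Row-greedy (each employee in turn takes its best remaining role) gives 277 pts, worse by 39.
Next-best assignment: Petrov→Lead role, Watson→Backend role, Quispe→Design role, Leclerc→QA role = 297 pts.
Swapping Petrov↔Leclerc (Petrov→QA role 45 pts, Leclerc→Design role 78 pts) loses 76.

Max total: 316 pts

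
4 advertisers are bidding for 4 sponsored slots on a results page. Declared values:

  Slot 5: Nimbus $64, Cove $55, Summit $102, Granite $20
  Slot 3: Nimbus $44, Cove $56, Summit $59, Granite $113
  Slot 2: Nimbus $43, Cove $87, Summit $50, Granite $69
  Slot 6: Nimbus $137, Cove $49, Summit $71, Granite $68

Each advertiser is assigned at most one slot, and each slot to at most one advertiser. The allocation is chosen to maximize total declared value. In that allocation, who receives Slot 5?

Summit receives Slot 5.

Optimal: Nimbus→Slot 6 ($137), Cove→Slot 2 ($87), Summit→Slot 5 ($102), Granite→Slot 3 ($113) — total 137+87+102+113 = $439.
Next-best assignment: Nimbus→Slot 6, Cove→Slot 3, Summit→Slot 5, Granite→Slot 2 = $364.
Every other assignment is strictly worse.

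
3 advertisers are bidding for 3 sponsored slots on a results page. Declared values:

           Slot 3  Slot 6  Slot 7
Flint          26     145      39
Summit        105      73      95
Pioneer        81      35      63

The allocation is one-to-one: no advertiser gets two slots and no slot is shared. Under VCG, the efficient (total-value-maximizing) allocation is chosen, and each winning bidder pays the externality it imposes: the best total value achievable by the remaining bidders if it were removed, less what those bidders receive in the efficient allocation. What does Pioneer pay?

Pioneer pays $10.

Efficient allocation: Flint→Slot 6 ($145), Summit→Slot 7 ($95), Pioneer→Slot 3 ($81); total welfare W = $321.
Pioneer receives Slot 3 at value $81, so the others get W − 81 = $240.
Without Pioneer: best allocation of the remaining 2 bidders over all 3 slots is Flint→Slot 6 ($145), Summit→Slot 3 ($105), total $250.
VCG payment = (others' best without Pioneer) − (others' welfare with Pioneer) = 250 − 240 = $10.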